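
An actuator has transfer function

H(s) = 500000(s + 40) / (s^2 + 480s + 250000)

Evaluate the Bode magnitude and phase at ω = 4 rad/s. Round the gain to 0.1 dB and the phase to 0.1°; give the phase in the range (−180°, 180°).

38.1 dB, 5.3°

At s = jω = j4:
zero (s+40): 40 + j4 → |·| = √(40²+4²) = √1616 ≈ 40.2, ∠ = arctan(4/40) ≈ 5.71°
quadratic: (j4)² + 480·j4 + 250000 = 249984 + j1920 → |·| ≈ 2.4999e+05, ∠ ≈ 0.44°
|H| = 500000 · 40.2 / 2.4999e+05 ≈ 80.403
Gain = 20 log₁₀(80.403) ≈ 38.11 dB
∠H = 5.71° − 0.44° = 5.27°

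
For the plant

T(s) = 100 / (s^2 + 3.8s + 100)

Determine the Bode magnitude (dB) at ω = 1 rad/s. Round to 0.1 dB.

0.1 dB

At s = jω = j1:
quadratic: (j1)² + 3.8·j1 + 100 = 99 + j3.8 → |·| ≈ 99.073, ∠ ≈ 2.20°
|T| = 100 / 99.073 ≈ 1.0094
Gain = 20 log₁₀(1.0094) ≈ 0.08 dB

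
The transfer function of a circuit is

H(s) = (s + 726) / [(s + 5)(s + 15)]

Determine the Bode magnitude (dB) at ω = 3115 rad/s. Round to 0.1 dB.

At s = jω = j3115:
zero (s+726): 726 + j3115 → |·| = √(726²+3115²) = √10230301 ≈ 3198.5, ∠ = arctan(3115/726) ≈ 76.88°
pole (s+5): 5 + j3115 → |·| = √(5²+3115²) = √9703250 ≈ 3115, ∠ = arctan(3115/5) ≈ 89.91°
pole (s+15): 15 + j3115 → |·| = √(15²+3115²) = √9703450 ≈ 3115, ∠ = arctan(3115/15) ≈ 89.72°
|H| = 1 · 3198.5 / 9.7032e+06 ≈ 0.00032963
Gain = 20 log₁₀(0.00032963) ≈ -69.64 dB

-69.6 dB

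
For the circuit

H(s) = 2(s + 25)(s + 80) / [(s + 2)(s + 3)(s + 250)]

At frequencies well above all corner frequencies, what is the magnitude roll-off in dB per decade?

Each pole contributes −20 dB/decade at high frequency; each zero contributes +20 dB/decade.
Net: 2 zero(s) − 3 pole(s) → -20 dB/decade.

-20 dB/decade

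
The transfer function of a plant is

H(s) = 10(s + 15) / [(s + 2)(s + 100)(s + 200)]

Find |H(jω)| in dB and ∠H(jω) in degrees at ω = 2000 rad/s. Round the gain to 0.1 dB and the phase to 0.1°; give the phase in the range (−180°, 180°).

At s = jω = j2000:
zero (s+15): 15 + j2000 → |·| = √(15²+2000²) = √4000225 ≈ 2000.1, ∠ = arctan(2000/15) ≈ 89.57°
pole (s+2): 2 + j2000 → |·| = √(2²+2000²) = √4000004 ≈ 2000, ∠ = arctan(2000/2) ≈ 89.94°
pole (s+100): 100 + j2000 → |·| = √(100²+2000²) = √4010000 ≈ 2002.5, ∠ = arctan(2000/100) ≈ 87.14°
pole (s+200): 200 + j2000 → |·| = √(200²+2000²) = √4040000 ≈ 2010, ∠ = arctan(2000/200) ≈ 84.29°
|H| = 10 · 2000.1 / 8.05e+09 ≈ 2.4846e-06
Gain = 20 log₁₀(2.4846e-06) ≈ -112.09 dB
∠H = 89.57° − 261.37° = -171.80°

-112.1 dB, -171.8°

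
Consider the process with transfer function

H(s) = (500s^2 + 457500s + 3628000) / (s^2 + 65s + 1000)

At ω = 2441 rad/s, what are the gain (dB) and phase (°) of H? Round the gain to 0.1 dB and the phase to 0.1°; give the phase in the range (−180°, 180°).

54.5 dB, -19.0°

Substitute s = j2441:
Numerator: 500(j2441)^2 + 457500(j2441) + 3628000 = -2975612500 + j1116757500
Denominator: (j2441)^2 + 65(j2441) + 1000 = -5957481 + j158665
|N| = √(2975612500² + 1116757500²) ≈ 3.1783e+09, ∠N ≈ 159.43°
|D| = √(5957481² + 158665²) ≈ 5.9596e+06, ∠D ≈ 178.47°
|H| = 3.1783e+09 / 5.9596e+06 ≈ 533.31
Gain = 20 log₁₀(533.31) ≈ 54.54 dB
∠H = 159.43° − 178.47° = -19.04°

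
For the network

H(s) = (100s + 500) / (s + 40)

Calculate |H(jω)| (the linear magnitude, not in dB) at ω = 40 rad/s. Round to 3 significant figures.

Substitute s = j40:
Numerator: 100(j40) + 500 = 500 + j4000
Denominator: (j40) + 40 = 40 + j40
|N| = √(500² + 4000²) ≈ 4031.1, ∠N ≈ 82.87°
|D| = √(40² + 40²) ≈ 56.569, ∠D ≈ 45.00°
|H| = 4031.1 / 56.569 ≈ 71.26

71.3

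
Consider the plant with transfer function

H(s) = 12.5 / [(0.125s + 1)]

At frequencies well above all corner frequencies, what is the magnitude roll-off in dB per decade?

-20 dB/decade

Each pole contributes −20 dB/decade at high frequency; each zero contributes +20 dB/decade.
Net: 0 zero(s) − 1 pole(s) → -20 dB/decade.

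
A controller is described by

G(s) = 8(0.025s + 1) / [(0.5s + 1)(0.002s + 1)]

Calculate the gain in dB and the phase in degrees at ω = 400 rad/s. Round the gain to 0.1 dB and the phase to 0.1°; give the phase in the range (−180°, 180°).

At ω = 400 rad/s:
zero (1 + j400·0.025) = 1 + j10 → |·| ≈ 10.05, ∠ ≈ 84.29°
pole (1 + j400·0.5) = 1 + j200 → |·| ≈ 200, ∠ ≈ 89.71°
pole (1 + j400·0.002) = 1 + j0.8 → |·| ≈ 1.2806, ∠ ≈ 38.66°
|G| = 8 · 10.05 / (200 · 1.2806) ≈ 0.31392
Gain = 20 log₁₀(0.31392) ≈ -10.06 dB
∠G = (84.29°) − (89.71° + 38.66°) = -44.08°

-10.1 dB, -44.1°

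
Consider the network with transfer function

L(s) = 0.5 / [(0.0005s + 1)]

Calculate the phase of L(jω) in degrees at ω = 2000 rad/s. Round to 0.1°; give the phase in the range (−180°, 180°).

At ω = 2000 rad/s:
pole (1 + j2000·0.0005) = 1 + j1 → |·| ≈ 1.4142, ∠ ≈ 45.00°
∠L = (0°) − (45.00°) = -45.00°

-45.0°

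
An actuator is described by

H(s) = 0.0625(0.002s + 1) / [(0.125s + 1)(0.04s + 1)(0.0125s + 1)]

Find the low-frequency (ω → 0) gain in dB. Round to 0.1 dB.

H(0) = 0.0625 · 1 / 1 = 0.0625
20 log₁₀(0.0625) ≈ -24.08 dB

-24.1 dB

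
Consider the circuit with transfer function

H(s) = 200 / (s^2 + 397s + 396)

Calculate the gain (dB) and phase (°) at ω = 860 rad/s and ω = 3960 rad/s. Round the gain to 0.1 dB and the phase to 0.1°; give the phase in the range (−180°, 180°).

ω = 860: -72.2 dB, -155.2°; ω = 3960: -97.9 dB, -174.3°

Substitute s = j860:
Numerator: 200 = 200 + j0
Denominator: (j860)^2 + 397(j860) + 396 = -739204 + j341420
|N| = √(200² + 0²) ≈ 200, ∠N ≈ 0.00°
|D| = √(739204² + 341420²) ≈ 8.1424e+05, ∠D ≈ 155.21°
|H| = 200 / 8.1424e+05 ≈ 0.00024563
Gain = 20 log₁₀(0.00024563) ≈ -72.19 dB
∠H = 0.00° − 155.21° = -155.21°

Substitute s = j3960:
Numerator: 200 = 200 + j0
Denominator: (j3960)^2 + 397(j3960) + 396 = -15681204 + j1572120
|N| = √(200² + 0²) ≈ 200, ∠N ≈ 0.00°
|D| = √(15681204² + 1572120²) ≈ 1.576e+07, ∠D ≈ 174.27°
|H| = 200 / 1.576e+07 ≈ 1.269e-05
Gain = 20 log₁₀(1.269e-05) ≈ -97.93 dB
∠H = 0.00° − 174.27° = -174.27°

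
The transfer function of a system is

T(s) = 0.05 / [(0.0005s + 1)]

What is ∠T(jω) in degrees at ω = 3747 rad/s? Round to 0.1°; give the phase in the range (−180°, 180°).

At ω = 3747 rad/s:
pole (1 + j3747·0.0005) = 1 + j1.8735 → |·| ≈ 2.1237, ∠ ≈ 61.91°
∠T = (0°) − (61.91°) = -61.91°

-61.9°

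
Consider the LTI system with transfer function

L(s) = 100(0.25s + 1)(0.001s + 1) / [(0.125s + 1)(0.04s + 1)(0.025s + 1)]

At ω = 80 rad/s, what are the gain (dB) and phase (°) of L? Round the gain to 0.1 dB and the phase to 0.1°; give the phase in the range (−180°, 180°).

At ω = 80 rad/s:
zero (1 + j80·0.25) = 1 + j20 → |·| ≈ 20.025, ∠ ≈ 87.14°
zero (1 + j80·0.001) = 1 + j0.08 → |·| ≈ 1.0032, ∠ ≈ 4.57°
pole (1 + j80·0.125) = 1 + j10 → |·| ≈ 10.05, ∠ ≈ 84.29°
pole (1 + j80·0.04) = 1 + j3.2 → |·| ≈ 3.3526, ∠ ≈ 72.65°
pole (1 + j80·0.025) = 1 + j2 → |·| ≈ 2.2361, ∠ ≈ 63.43°
|L| = 100 · 20.025 · 1.0032 / (10.05 · 3.3526 · 2.2361) ≈ 26.664
Gain = 20 log₁₀(26.664) ≈ 28.52 dB
∠L = (87.14° + 4.57°) − (84.29° + 72.65° + 63.43°) = -128.66°

28.5 dB, -128.7°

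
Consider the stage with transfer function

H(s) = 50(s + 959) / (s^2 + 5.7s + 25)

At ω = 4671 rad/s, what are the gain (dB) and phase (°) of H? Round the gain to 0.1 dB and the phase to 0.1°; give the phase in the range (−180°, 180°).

At s = jω = j4671:
zero (s+959): 959 + j4671 → |·| = √(959²+4671²) = √22737922 ≈ 4768.4, ∠ = arctan(4671/959) ≈ 78.40°
quadratic: (j4671)² + 5.7·j4671 + 25 = -21818216 + j26624.7 → |·| ≈ 2.1818e+07, ∠ ≈ 179.93°
|H| = 50 · 4768.4 / 2.1818e+07 ≈ 0.010928
Gain = 20 log₁₀(0.010928) ≈ -39.23 dB
∠H = 78.40° − 179.93° = -101.53°

-39.2 dB, -101.5°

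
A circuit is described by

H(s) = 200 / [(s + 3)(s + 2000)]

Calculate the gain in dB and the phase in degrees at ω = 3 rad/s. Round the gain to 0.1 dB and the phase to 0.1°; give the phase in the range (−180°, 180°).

-32.6 dB, -45.1°

At s = jω = j3:
pole (s+3): 3 + j3 → |·| = √(3²+3²) = √18 ≈ 4.2426, ∠ = arctan(3/3) ≈ 45.00°
pole (s+2000): 2000 + j3 → |·| = √(2000²+3²) = √4000009 ≈ 2000, ∠ = arctan(3/2000) ≈ 0.09°
|H| = 200 / 8485.2 ≈ 0.02357
Gain = 20 log₁₀(0.02357) ≈ -32.55 dB
∠H = 0.00° − 45.09° = -45.09°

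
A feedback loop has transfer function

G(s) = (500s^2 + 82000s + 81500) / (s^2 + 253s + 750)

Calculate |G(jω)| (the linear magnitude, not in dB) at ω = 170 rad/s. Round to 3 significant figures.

389

Substitute s = j170:
Numerator: 500(j170)^2 + 82000(j170) + 81500 = -14368500 + j13940000
Denominator: (j170)^2 + 253(j170) + 750 = -28150 + j43010
|N| = √(14368500² + 13940000²) ≈ 2.0019e+07, ∠N ≈ 135.87°
|D| = √(28150² + 43010²) ≈ 51403, ∠D ≈ 123.20°
|G| = 2.0019e+07 / 51403 ≈ 389.45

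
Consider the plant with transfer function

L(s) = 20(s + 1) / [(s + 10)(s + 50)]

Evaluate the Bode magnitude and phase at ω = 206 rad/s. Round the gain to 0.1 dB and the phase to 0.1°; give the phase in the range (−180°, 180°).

At s = jω = j206:
zero (s+1): 1 + j206 → |·| = √(1²+206²) = √42437 ≈ 206, ∠ = arctan(206/1) ≈ 89.72°
pole (s+10): 10 + j206 → |·| = √(10²+206²) = √42536 ≈ 206.24, ∠ = arctan(206/10) ≈ 87.22°
pole (s+50): 50 + j206 → |·| = √(50²+206²) = √44936 ≈ 211.98, ∠ = arctan(206/50) ≈ 76.36°
|L| = 20 · 206 / 43719 ≈ 0.094238
Gain = 20 log₁₀(0.094238) ≈ -20.52 dB
∠L = 89.72° − 163.58° = -73.86°

-20.5 dB, -73.9°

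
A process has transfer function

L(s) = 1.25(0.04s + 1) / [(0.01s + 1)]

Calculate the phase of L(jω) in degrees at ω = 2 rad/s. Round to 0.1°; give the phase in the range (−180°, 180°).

3.4°

At ω = 2 rad/s:
zero (1 + j2·0.04) = 1 + j0.08 → |·| ≈ 1.0032, ∠ ≈ 4.57°
pole (1 + j2·0.01) = 1 + j0.02 → |·| ≈ 1.0002, ∠ ≈ 1.15°
∠L = (4.57°) − (1.15°) = 3.42°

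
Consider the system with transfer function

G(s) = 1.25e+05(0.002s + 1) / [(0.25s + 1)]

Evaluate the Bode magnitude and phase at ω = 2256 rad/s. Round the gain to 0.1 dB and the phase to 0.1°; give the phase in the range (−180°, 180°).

At ω = 2256 rad/s:
zero (1 + j2256·0.002) = 1 + j4.512 → |·| ≈ 4.6215, ∠ ≈ 77.50°
pole (1 + j2256·0.25) = 1 + j564 → |·| ≈ 564, ∠ ≈ 89.90°
|G| = 1.25e+05 · 4.6215 / (564) ≈ 1024.3
Gain = 20 log₁₀(1024.3) ≈ 60.21 dB
∠G = (77.50°) − (89.90°) = -12.40°

60.2 dB, -12.4°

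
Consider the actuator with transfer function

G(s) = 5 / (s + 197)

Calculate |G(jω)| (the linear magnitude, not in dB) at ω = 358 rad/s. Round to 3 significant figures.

Substitute s = j358:
Numerator: 5 = 5 + j0
Denominator: (j358) + 197 = 197 + j358
|N| = √(5² + 0²) ≈ 5, ∠N ≈ 0.00°
|D| = √(197² + 358²) ≈ 408.62, ∠D ≈ 61.18°
|G| = 5 / 408.62 ≈ 0.012236

0.0122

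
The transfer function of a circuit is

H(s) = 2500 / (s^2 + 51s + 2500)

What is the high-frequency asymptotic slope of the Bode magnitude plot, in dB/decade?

Each pole contributes −20 dB/decade at high frequency; each zero contributes +20 dB/decade.
Net: 0 zero(s) − 2 pole(s) → -40 dB/decade.

-40 dB/decade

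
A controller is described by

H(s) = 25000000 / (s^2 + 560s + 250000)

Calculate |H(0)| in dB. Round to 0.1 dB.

40.0 dB

H(0) = 25000000 / 250000 = 100
20 log₁₀(100) ≈ 40.00 dB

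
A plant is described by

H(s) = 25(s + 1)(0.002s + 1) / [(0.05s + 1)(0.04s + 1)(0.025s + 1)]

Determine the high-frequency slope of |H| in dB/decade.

Each pole contributes −20 dB/decade at high frequency; each zero contributes +20 dB/decade.
Net: 2 zero(s) − 3 pole(s) → -20 dB/decade.

-20 dB/decade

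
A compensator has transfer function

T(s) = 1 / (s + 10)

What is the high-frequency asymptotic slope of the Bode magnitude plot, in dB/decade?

Each pole contributes −20 dB/decade at high frequency; each zero contributes +20 dB/decade.
Net: 0 zero(s) − 1 pole(s) → -20 dB/decade.

-20 dB/decade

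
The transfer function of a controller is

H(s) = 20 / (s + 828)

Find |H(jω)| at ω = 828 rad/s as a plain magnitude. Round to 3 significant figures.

At s = jω = j828:
pole (s+828): 828 + j828 → |·| = √(828²+828²) = √1371168 ≈ 1171, ∠ = arctan(828/828) ≈ 45.00°
|H| = 20 / 1171 ≈ 0.017079

0.0171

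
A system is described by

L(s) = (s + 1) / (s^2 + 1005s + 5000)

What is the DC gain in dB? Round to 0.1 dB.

L(0) = 1 / 5000 = 0.0002
20 log₁₀(0.0002) ≈ -73.98 dB

-74.0 dB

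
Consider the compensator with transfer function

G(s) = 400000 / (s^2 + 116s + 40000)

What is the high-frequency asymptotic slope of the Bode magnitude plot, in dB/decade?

-40 dB/decade

Each pole contributes −20 dB/decade at high frequency; each zero contributes +20 dB/decade.
Net: 0 zero(s) − 2 pole(s) → -40 dB/decade.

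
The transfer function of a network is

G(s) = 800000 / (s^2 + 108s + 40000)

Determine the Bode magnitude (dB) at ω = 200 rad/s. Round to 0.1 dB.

31.4 dB

At s = jω = j200:
quadratic: (j200)² + 108·j200 + 40000 = 0 + j21600 → |·| ≈ 21600, ∠ ≈ 90.00°
|G| = 800000 / 21600 ≈ 37.037
Gain = 20 log₁₀(37.037) ≈ 31.37 dB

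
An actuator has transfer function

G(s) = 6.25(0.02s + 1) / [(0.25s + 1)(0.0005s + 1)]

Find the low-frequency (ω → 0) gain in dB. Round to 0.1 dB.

15.9 dB

G(0) = 6.25 · 1 / 1 = 6.25
20 log₁₀(6.25) ≈ 15.92 dB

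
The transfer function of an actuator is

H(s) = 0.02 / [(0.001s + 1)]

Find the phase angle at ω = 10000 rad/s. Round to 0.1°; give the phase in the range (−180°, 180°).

-84.3°

At ω = 10000 rad/s:
pole (1 + j10000·0.001) = 1 + j10 → |·| ≈ 10.05, ∠ ≈ 84.29°
∠H = (0°) − (84.29°) = -84.29°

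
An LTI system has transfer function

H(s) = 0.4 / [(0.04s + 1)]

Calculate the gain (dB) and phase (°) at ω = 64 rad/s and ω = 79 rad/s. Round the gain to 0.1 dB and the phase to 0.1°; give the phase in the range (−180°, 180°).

ω = 64: -16.7 dB, -68.7°; ω = 79: -18.4 dB, -72.4°

At ω = 64 rad/s:
pole (1 + j64·0.04) = 1 + j2.56 → |·| ≈ 2.7484, ∠ ≈ 68.66°
|H| = 0.4 · 1 / (2.7484) ≈ 0.14554
Gain = 20 log₁₀(0.14554) ≈ -16.74 dB
∠H = (0°) − (68.66°) = -68.66°

At ω = 79 rad/s:
pole (1 + j79·0.04) = 1 + j3.16 → |·| ≈ 3.3145, ∠ ≈ 72.44°
|H| = 0.4 · 1 / (3.3145) ≈ 0.12068
Gain = 20 log₁₀(0.12068) ≈ -18.37 dB
∠H = (0°) − (72.44°) = -72.44°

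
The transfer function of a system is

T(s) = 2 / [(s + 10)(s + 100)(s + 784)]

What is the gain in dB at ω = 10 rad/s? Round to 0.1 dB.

-114.9 dB

At s = jω = j10:
pole (s+10): 10 + j10 → |·| = √(10²+10²) = √200 ≈ 14.142, ∠ = arctan(10/10) ≈ 45.00°
pole (s+100): 100 + j10 → |·| = √(100²+10²) = √10100 ≈ 100.5, ∠ = arctan(10/100) ≈ 5.71°
pole (s+784): 784 + j10 → |·| = √(784²+10²) = √614756 ≈ 784.06, ∠ = arctan(10/784) ≈ 0.73°
|T| = 2 / 1.1144e+06 ≈ 1.7947e-06
Gain = 20 log₁₀(1.7947e-06) ≈ -114.92 dB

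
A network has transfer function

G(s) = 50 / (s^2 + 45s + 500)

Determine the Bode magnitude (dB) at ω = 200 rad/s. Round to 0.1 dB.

Substitute s = j200:
Numerator: 50 = 50 + j0
Denominator: (j200)^2 + 45(j200) + 500 = -39500 + j9000
|N| = √(50² + 0²) ≈ 50, ∠N ≈ 0.00°
|D| = √(39500² + 9000²) ≈ 40512, ∠D ≈ 167.16°
|G| = 50 / 40512 ≈ 0.0012342
Gain = 20 log₁₀(0.0012342) ≈ -58.17 dB

-58.2 dB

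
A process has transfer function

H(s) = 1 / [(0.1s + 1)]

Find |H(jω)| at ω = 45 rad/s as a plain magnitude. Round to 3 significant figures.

At ω = 45 rad/s:
pole (1 + j45·0.1) = 1 + j4.5 → |·| ≈ 4.6098, ∠ ≈ 77.47°
|H| = 1 · 1 / (4.6098) ≈ 0.21693

0.217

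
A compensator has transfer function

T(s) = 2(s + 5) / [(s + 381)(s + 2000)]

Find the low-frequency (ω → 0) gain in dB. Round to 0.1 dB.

T(0) = 2·5 / (381·2000) ≈ 1.3123e-05
20 log₁₀(1.3123e-05) ≈ -97.64 dB

-97.6 dB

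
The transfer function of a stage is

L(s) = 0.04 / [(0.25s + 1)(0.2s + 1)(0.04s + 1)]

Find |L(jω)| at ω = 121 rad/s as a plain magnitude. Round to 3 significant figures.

1.10e-05

At ω = 121 rad/s:
pole (1 + j121·0.25) = 1 + j30.25 → |·| ≈ 30.267, ∠ ≈ 88.11°
pole (1 + j121·0.2) = 1 + j24.2 → |·| ≈ 24.221, ∠ ≈ 87.63°
pole (1 + j121·0.04) = 1 + j4.84 → |·| ≈ 4.9422, ∠ ≈ 78.33°
|L| = 0.04 · 1 / (30.267 · 24.221 · 4.9422) ≈ 1.104e-05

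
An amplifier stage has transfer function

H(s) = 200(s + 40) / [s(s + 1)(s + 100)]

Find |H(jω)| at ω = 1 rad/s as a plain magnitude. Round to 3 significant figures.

56.6

At s = jω = j1:
zero (s+40): 40 + j1 → |·| = √(40²+1²) = √1601 ≈ 40.012, ∠ = arctan(1/40) ≈ 1.43°
pole (s+1): 1 + j1 → |·| = √(1²+1²) = √2 ≈ 1.4142, ∠ = arctan(1/1) ≈ 45.00°
pole (s+100): 100 + j1 → |·| = √(100²+1²) = √10001 ≈ 100, ∠ = arctan(1/100) ≈ 0.57°
pole at origin: |s| = 1, ∠ = 90.00° (in denominator)
|H| = 200 · 40.012 / 141.42 ≈ 56.586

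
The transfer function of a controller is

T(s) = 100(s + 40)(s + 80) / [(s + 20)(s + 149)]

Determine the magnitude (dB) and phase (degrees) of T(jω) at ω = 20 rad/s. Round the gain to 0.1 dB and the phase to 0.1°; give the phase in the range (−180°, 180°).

At s = jω = j20:
zero (s+40): 40 + j20 → |·| = √(40²+20²) = √2000 ≈ 44.721, ∠ = arctan(20/40) ≈ 26.57°
zero (s+80): 80 + j20 → |·| = √(80²+20²) = √6800 ≈ 82.462, ∠ = arctan(20/80) ≈ 14.04°
pole (s+20): 20 + j20 → |·| = √(20²+20²) = √800 ≈ 28.284, ∠ = arctan(20/20) ≈ 45.00°
pole (s+149): 149 + j20 → |·| = √(149²+20²) = √22601 ≈ 150.34, ∠ = arctan(20/149) ≈ 7.65°
|T| = 100 · 3687.8 / 4252.2 ≈ 86.727
Gain = 20 log₁₀(86.727) ≈ 38.76 dB
∠T = 40.61° − 52.65° = -12.04°

38.8 dB, -12.0°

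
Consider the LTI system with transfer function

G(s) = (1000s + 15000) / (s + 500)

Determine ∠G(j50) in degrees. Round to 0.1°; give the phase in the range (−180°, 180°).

Substitute s = j50:
Numerator: 1000(j50) + 15000 = 15000 + j50000
Denominator: (j50) + 500 = 500 + j50
|N| = √(15000² + 50000²) ≈ 52202, ∠N ≈ 73.30°
|D| = √(500² + 50²) ≈ 502.49, ∠D ≈ 5.71°
∠G = 73.30° − 5.71° = 67.59°

67.6°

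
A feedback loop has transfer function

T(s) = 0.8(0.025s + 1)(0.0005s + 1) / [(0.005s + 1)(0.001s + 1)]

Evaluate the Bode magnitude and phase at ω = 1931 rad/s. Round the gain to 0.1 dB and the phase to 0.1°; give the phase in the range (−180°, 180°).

At ω = 1931 rad/s:
zero (1 + j1931·0.025) = 1 + j48.275 → |·| ≈ 48.285, ∠ ≈ 88.81°
zero (1 + j1931·0.0005) = 1 + j0.9655 → |·| ≈ 1.39, ∠ ≈ 43.99°
pole (1 + j1931·0.005) = 1 + j9.655 → |·| ≈ 9.7066, ∠ ≈ 84.09°
pole (1 + j1931·0.001) = 1 + j1.931 → |·| ≈ 2.1746, ∠ ≈ 62.62°
|T| = 0.8 · 48.285 · 1.39 / (9.7066 · 2.1746) ≈ 2.5437
Gain = 20 log₁₀(2.5437) ≈ 8.11 dB
∠T = (88.81° + 43.99°) − (84.09° + 62.62°) = -13.91°

8.1 dB, -13.9°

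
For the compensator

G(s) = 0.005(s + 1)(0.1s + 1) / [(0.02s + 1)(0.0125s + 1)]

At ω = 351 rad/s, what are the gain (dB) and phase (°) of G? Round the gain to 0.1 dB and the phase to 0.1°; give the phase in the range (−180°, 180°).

At ω = 351 rad/s:
zero (1 + j351·1) = 1 + j351 → |·| ≈ 351, ∠ ≈ 89.84°
zero (1 + j351·0.1) = 1 + j35.1 → |·| ≈ 35.114, ∠ ≈ 88.37°
pole (1 + j351·0.02) = 1 + j7.02 → |·| ≈ 7.0909, ∠ ≈ 81.89°
pole (1 + j351·0.0125) = 1 + j4.3875 → |·| ≈ 4.5, ∠ ≈ 77.16°
|G| = 0.005 · 351 · 35.114 / (7.0909 · 4.5) ≈ 1.9313
Gain = 20 log₁₀(1.9313) ≈ 5.72 dB
∠G = (89.84° + 88.37°) − (81.89° + 77.16°) = 19.16°

5.7 dB, 19.2°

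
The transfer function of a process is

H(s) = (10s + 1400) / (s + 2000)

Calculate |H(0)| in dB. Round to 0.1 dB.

H(0) = 1400 / 2000 = 0.7
20 log₁₀(0.7) ≈ -3.10 dB

-3.1 dB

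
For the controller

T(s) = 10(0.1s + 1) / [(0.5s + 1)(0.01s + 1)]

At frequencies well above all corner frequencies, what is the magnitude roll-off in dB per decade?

-20 dB/decade

Each pole contributes −20 dB/decade at high frequency; each zero contributes +20 dB/decade.
Net: 1 zero(s) − 2 pole(s) → -20 dB/decade.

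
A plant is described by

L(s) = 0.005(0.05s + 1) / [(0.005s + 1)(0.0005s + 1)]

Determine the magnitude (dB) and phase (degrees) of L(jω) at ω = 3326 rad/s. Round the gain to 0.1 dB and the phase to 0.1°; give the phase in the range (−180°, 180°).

At ω = 3326 rad/s:
zero (1 + j3326·0.05) = 1 + j166.3 → |·| ≈ 166.3, ∠ ≈ 89.66°
pole (1 + j3326·0.005) = 1 + j16.63 → |·| ≈ 16.66, ∠ ≈ 86.56°
pole (1 + j3326·0.0005) = 1 + j1.663 → |·| ≈ 1.9405, ∠ ≈ 58.98°
|L| = 0.005 · 166.3 / (16.66 · 1.9405) ≈ 0.02572
Gain = 20 log₁₀(0.02572) ≈ -31.79 dB
∠L = (89.66°) − (86.56° + 58.98°) = -55.88°

-31.8 dB, -55.9°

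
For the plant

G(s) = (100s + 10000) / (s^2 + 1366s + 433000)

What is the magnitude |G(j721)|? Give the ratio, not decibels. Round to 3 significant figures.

Substitute s = j721:
Numerator: 100(j721) + 10000 = 10000 + j72100
Denominator: (j721)^2 + 1366(j721) + 433000 = -86841 + j984886
|N| = √(10000² + 72100²) ≈ 72790, ∠N ≈ 82.10°
|D| = √(86841² + 984886²) ≈ 9.8871e+05, ∠D ≈ 95.04°
|G| = 72790 / 9.8871e+05 ≈ 0.073621

0.0736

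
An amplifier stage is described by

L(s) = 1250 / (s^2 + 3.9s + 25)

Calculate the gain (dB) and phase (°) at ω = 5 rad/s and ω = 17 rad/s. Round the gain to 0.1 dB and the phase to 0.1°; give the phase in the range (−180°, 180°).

At s = jω = j5:
quadratic: (j5)² + 3.9·j5 + 25 = 0 + j19.5 → |·| ≈ 19.5, ∠ ≈ 90.00°
|L| = 1250 / 19.5 ≈ 64.103
Gain = 20 log₁₀(64.103) ≈ 36.14 dB
∠L = 0.00° − 90.00° = -90.00°

At s = jω = j17:
quadratic: (j17)² + 3.9·j17 + 25 = -264 + j66.3 → |·| ≈ 272.2, ∠ ≈ 165.90°
|L| = 1250 / 272.2 ≈ 4.5922
Gain = 20 log₁₀(4.5922) ≈ 13.24 dB
∠L = 0.00° − 165.90° = -165.90°

ω = 5: 36.1 dB, -90.0°; ω = 17: 13.2 dB, -165.9°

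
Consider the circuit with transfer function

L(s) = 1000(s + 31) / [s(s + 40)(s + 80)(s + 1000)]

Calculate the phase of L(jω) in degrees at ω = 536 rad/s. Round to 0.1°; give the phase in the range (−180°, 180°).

161.3°

At s = jω = j536:
zero (s+31): 31 + j536 → |·| = √(31²+536²) = √288257 ≈ 536.9, ∠ = arctan(536/31) ≈ 86.69°
pole (s+40): 40 + j536 → |·| = √(40²+536²) = √288896 ≈ 537.49, ∠ = arctan(536/40) ≈ 85.73°
pole (s+80): 80 + j536 → |·| = √(80²+536²) = √293696 ≈ 541.94, ∠ = arctan(536/80) ≈ 81.51°
pole (s+1000): 1000 + j536 → |·| = √(1000²+536²) = √1287296 ≈ 1134.6, ∠ = arctan(536/1000) ≈ 28.19°
pole at origin: |s| = 536, ∠ = 90.00° (in denominator)
∠L = 86.69° − 285.43° = -198.74° ≡ 161.26° (principal value)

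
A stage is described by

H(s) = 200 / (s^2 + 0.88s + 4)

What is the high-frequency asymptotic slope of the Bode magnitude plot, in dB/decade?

Each pole contributes −20 dB/decade at high frequency; each zero contributes +20 dB/decade.
Net: 0 zero(s) − 2 pole(s) → -40 dB/decade.

-40 dB/decade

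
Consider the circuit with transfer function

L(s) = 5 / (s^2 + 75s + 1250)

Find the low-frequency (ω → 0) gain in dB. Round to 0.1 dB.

-48.0 dB

L(0) = 5 / 1250 = 0.004
20 log₁₀(0.004) ≈ -47.96 dB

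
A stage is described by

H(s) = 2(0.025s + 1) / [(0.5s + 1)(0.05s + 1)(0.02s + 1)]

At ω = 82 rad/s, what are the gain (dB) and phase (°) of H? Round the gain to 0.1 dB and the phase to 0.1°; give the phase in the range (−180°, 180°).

-37.3 dB, -159.5°

At ω = 82 rad/s:
zero (1 + j82·0.025) = 1 + j2.05 → |·| ≈ 2.2809, ∠ ≈ 64.00°
pole (1 + j82·0.5) = 1 + j41 → |·| ≈ 41.012, ∠ ≈ 88.60°
pole (1 + j82·0.05) = 1 + j4.1 → |·| ≈ 4.2202, ∠ ≈ 76.29°
pole (1 + j82·0.02) = 1 + j1.64 → |·| ≈ 1.9208, ∠ ≈ 58.63°
|H| = 2 · 2.2809 / (41.012 · 4.2202 · 1.9208) ≈ 0.013722
Gain = 20 log₁₀(0.013722) ≈ -37.25 dB
∠H = (64.00°) − (88.60° + 76.29° + 58.63°) = -159.52°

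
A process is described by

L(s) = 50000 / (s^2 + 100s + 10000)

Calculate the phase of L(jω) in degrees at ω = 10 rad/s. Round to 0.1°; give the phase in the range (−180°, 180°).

At s = jω = j10:
quadratic: (j10)² + 100·j10 + 10000 = 9900 + j1000 → |·| ≈ 9950.4, ∠ ≈ 5.77°
∠L = 0.00° − 5.77° = -5.77°

-5.8°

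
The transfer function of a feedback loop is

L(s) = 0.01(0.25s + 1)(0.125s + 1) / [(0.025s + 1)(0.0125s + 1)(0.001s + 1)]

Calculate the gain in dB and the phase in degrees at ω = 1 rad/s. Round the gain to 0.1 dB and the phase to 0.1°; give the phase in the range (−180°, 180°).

-39.7 dB, 19.0°

At ω = 1 rad/s:
zero (1 + j1·0.25) = 1 + j0.25 → |·| ≈ 1.0308, ∠ ≈ 14.04°
zero (1 + j1·0.125) = 1 + j0.125 → |·| ≈ 1.0078, ∠ ≈ 7.13°
pole (1 + j1·0.025) = 1 + j0.025 → |·| ≈ 1.0003, ∠ ≈ 1.43°
pole (1 + j1·0.0125) = 1 + j0.0125 → |·| ≈ 1.0001, ∠ ≈ 0.72°
pole (1 + j1·0.001) = 1 + j0.001 → |·| ≈ 1, ∠ ≈ 0.06°
|L| = 0.01 · 1.0308 · 1.0078 / (1.0003 · 1.0001 · 1) ≈ 0.010384
Gain = 20 log₁₀(0.010384) ≈ -39.67 dB
∠L = (14.04° + 7.13°) − (1.43° + 0.72° + 0.06°) = 18.96°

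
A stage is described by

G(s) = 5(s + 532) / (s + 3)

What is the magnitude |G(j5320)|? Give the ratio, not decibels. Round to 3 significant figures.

5.02

At s = jω = j5320:
zero (s+532): 532 + j5320 → |·| = √(532²+5320²) = √28585424 ≈ 5346.5, ∠ = arctan(5320/532) ≈ 84.29°
pole (s+3): 3 + j5320 → |·| = √(3²+5320²) = √28302409 ≈ 5320, ∠ = arctan(5320/3) ≈ 89.97°
|G| = 5 · 5346.5 / 5320 ≈ 5.0249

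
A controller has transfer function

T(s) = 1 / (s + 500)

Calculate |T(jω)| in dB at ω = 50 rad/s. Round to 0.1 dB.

At s = jω = j50:
pole (s+500): 500 + j50 → |·| = √(500²+50²) = √252500 ≈ 502.49, ∠ = arctan(50/500) ≈ 5.71°
|T| = 1 / 502.49 ≈ 0.0019901
Gain = 20 log₁₀(0.0019901) ≈ -54.02 dB

-54.0 dB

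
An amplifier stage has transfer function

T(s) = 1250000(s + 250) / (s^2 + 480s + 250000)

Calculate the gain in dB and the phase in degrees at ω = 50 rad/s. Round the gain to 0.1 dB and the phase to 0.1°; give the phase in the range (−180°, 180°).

At s = jω = j50:
zero (s+250): 250 + j50 → |·| = √(250²+50²) = √65000 ≈ 254.95, ∠ = arctan(50/250) ≈ 11.31°
quadratic: (j50)² + 480·j50 + 250000 = 247500 + j24000 → |·| ≈ 2.4866e+05, ∠ ≈ 5.54°
|T| = 1250000 · 254.95 / 2.4866e+05 ≈ 1281.6
Gain = 20 log₁₀(1281.6) ≈ 62.16 dB
∠T = 11.31° − 5.54° = 5.77°

62.2 dB, 5.8°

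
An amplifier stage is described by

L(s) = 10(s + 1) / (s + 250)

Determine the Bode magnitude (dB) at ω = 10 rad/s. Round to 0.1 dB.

At s = jω = j10:
zero (s+1): 1 + j10 → |·| = √(1²+10²) = √101 ≈ 10.05, ∠ = arctan(10/1) ≈ 84.29°
pole (s+250): 250 + j10 → |·| = √(250²+10²) = √62600 ≈ 250.2, ∠ = arctan(10/250) ≈ 2.29°
|L| = 10 · 10.05 / 250.2 ≈ 0.40168
Gain = 20 log₁₀(0.40168) ≈ -7.92 dB

-7.9 dB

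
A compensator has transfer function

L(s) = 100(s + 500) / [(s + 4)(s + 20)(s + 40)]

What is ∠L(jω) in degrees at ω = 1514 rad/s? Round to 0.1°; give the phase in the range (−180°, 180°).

At s = jω = j1514:
zero (s+500): 500 + j1514 → |·| = √(500²+1514²) = √2542196 ≈ 1594.4, ∠ = arctan(1514/500) ≈ 71.72°
pole (s+4): 4 + j1514 → |·| = √(4²+1514²) = √2292212 ≈ 1514, ∠ = arctan(1514/4) ≈ 89.85°
pole (s+20): 20 + j1514 → |·| = √(20²+1514²) = √2292596 ≈ 1514.1, ∠ = arctan(1514/20) ≈ 89.24°
pole (s+40): 40 + j1514 → |·| = √(40²+1514²) = √2293796 ≈ 1514.5, ∠ = arctan(1514/40) ≈ 88.49°
∠L = 71.72° − 267.58° = -195.86° ≡ 164.14° (principal value)

164.1°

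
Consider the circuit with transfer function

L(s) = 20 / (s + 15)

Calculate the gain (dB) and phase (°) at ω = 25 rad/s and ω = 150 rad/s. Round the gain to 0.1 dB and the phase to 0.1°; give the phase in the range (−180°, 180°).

ω = 25: -3.3 dB, -59.0°; ω = 150: -17.5 dB, -84.3°

At s = jω = j25:
pole (s+15): 15 + j25 → |·| = √(15²+25²) = √850 ≈ 29.155, ∠ = arctan(25/15) ≈ 59.04°
|L| = 20 / 29.155 ≈ 0.68599
Gain = 20 log₁₀(0.68599) ≈ -3.27 dB
∠L = 0.00° − 59.04° = -59.04°

At s = jω = j150:
pole (s+15): 15 + j150 → |·| = √(15²+150²) = √22725 ≈ 150.75, ∠ = arctan(150/15) ≈ 84.29°
|L| = 20 / 150.75 ≈ 0.13267
Gain = 20 log₁₀(0.13267) ≈ -17.54 dB
∠L = 0.00° − 84.29° = -84.29°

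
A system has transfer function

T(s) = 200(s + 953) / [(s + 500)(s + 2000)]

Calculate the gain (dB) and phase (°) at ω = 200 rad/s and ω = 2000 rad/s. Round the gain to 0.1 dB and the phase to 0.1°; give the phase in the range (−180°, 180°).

ω = 200: -14.9 dB, -15.7°; ω = 2000: -22.4 dB, -56.4°

At s = jω = j200:
zero (s+953): 953 + j200 → |·| = √(953²+200²) = √948209 ≈ 973.76, ∠ = arctan(200/953) ≈ 11.85°
pole (s+500): 500 + j200 → |·| = √(500²+200²) = √290000 ≈ 538.52, ∠ = arctan(200/500) ≈ 21.80°
pole (s+2000): 2000 + j200 → |·| = √(2000²+200²) = √4040000 ≈ 2010, ∠ = arctan(200/2000) ≈ 5.71°
|T| = 200 · 973.76 / 1.0824e+06 ≈ 0.17993
Gain = 20 log₁₀(0.17993) ≈ -14.90 dB
∠T = 11.85° − 27.51° = -15.66°

At s = jω = j2000:
zero (s+953): 953 + j2000 → |·| = √(953²+2000²) = √4908209 ≈ 2215.4, ∠ = arctan(2000/953) ≈ 64.52°
pole (s+500): 500 + j2000 → |·| = √(500²+2000²) = √4250000 ≈ 2061.6, ∠ = arctan(2000/500) ≈ 75.96°
pole (s+2000): 2000 + j2000 → |·| = √(2000²+2000²) = √8000000 ≈ 2828.4, ∠ = arctan(2000/2000) ≈ 45.00°
|T| = 200 · 2215.4 / 5.831e+06 ≈ 0.075987
Gain = 20 log₁₀(0.075987) ≈ -22.39 dB
∠T = 64.52° − 120.96° = -56.44°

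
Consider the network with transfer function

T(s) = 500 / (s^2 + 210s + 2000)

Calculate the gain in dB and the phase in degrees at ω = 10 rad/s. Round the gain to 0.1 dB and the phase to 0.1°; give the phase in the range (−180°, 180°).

-15.1 dB, -47.9°

Substitute s = j10:
Numerator: 500 = 500 + j0
Denominator: (j10)^2 + 210(j10) + 2000 = 1900 + j2100
|N| = √(500² + 0²) ≈ 500, ∠N ≈ 0.00°
|D| = √(1900² + 2100²) ≈ 2832, ∠D ≈ 47.86°
|T| = 500 / 2832 ≈ 0.17655
Gain = 20 log₁₀(0.17655) ≈ -15.06 dB
∠T = 0.00° − 47.86° = -47.86°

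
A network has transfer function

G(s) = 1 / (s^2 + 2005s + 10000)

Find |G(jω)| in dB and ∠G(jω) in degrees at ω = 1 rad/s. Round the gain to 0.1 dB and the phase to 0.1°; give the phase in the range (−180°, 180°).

-80.2 dB, -11.3°

Substitute s = j1:
Numerator: 1 = 1 + j0
Denominator: (j1)^2 + 2005(j1) + 10000 = 9999 + j2005
|N| = √(1² + 0²) ≈ 1, ∠N ≈ 0.00°
|D| = √(9999² + 2005²) ≈ 10198, ∠D ≈ 11.34°
|G| = 1 / 10198 ≈ 9.8058e-05
Gain = 20 log₁₀(9.8058e-05) ≈ -80.17 dB
∠G = 0.00° − 11.34° = -11.34°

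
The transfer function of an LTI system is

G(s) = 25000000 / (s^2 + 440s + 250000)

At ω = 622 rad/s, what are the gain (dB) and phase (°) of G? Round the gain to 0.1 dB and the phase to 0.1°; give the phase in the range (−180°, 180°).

At s = jω = j622:
quadratic: (j622)² + 440·j622 + 250000 = -136884 + j273680 → |·| ≈ 3.06e+05, ∠ ≈ 116.57°
|G| = 25000000 / 3.06e+05 ≈ 81.699
Gain = 20 log₁₀(81.699) ≈ 38.24 dB
∠G = 0.00° − 116.57° = -116.57°

38.2 dB, -116.6°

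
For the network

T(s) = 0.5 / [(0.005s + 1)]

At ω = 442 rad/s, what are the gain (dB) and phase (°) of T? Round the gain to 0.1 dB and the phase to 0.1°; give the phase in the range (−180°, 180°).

-13.7 dB, -65.7°

At ω = 442 rad/s:
pole (1 + j442·0.005) = 1 + j2.21 → |·| ≈ 2.4257, ∠ ≈ 65.65°
|T| = 0.5 · 1 / (2.4257) ≈ 0.20613
Gain = 20 log₁₀(0.20613) ≈ -13.72 dB
∠T = (0°) − (65.65°) = -65.65°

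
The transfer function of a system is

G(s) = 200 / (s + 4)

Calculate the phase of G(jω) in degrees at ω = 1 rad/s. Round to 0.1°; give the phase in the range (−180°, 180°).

At s = jω = j1:
pole (s+4): 4 + j1 → |·| = √(4²+1²) = √17 ≈ 4.1231, ∠ = arctan(1/4) ≈ 14.04°
∠G = 0.00° − 14.04° = -14.04°

-14.0°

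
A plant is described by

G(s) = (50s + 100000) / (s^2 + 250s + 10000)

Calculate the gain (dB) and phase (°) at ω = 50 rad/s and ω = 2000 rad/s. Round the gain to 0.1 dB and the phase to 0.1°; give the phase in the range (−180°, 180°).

Substitute s = j50:
Numerator: 50(j50) + 100000 = 100000 + j2500
Denominator: (j50)^2 + 250(j50) + 10000 = 7500 + j12500
|N| = √(100000² + 2500²) ≈ 1.0003e+05, ∠N ≈ 1.43°
|D| = √(7500² + 12500²) ≈ 14577, ∠D ≈ 59.04°
|G| = 1.0003e+05 / 14577 ≈ 6.8622
Gain = 20 log₁₀(6.8622) ≈ 16.73 dB
∠G = 1.43° − 59.04° = -57.61°

Substitute s = j2000:
Numerator: 50(j2000) + 100000 = 100000 + j100000
Denominator: (j2000)^2 + 250(j2000) + 10000 = -3990000 + j500000
|N| = √(100000² + 100000²) ≈ 1.4142e+05, ∠N ≈ 45.00°
|D| = √(3990000² + 500000²) ≈ 4.0212e+06, ∠D ≈ 172.86°
|G| = 1.4142e+05 / 4.0212e+06 ≈ 0.035169
Gain = 20 log₁₀(0.035169) ≈ -29.08 dB
∠G = 45.00° − 172.86° = -127.86°

ω = 50: 16.7 dB, -57.6°; ω = 2000: -29.1 dB, -127.9°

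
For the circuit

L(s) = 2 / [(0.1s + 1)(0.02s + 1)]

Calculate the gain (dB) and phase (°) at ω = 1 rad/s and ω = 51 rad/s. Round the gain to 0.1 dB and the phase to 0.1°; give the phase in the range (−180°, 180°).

ω = 1: 6.0 dB, -6.9°; ω = 51: -11.4 dB, -124.5°

At ω = 1 rad/s:
pole (1 + j1·0.1) = 1 + j0.1 → |·| ≈ 1.005, ∠ ≈ 5.71°
pole (1 + j1·0.02) = 1 + j0.02 → |·| ≈ 1.0002, ∠ ≈ 1.15°
|L| = 2 · 1 / (1.005 · 1.0002) ≈ 1.9897
Gain = 20 log₁₀(1.9897) ≈ 5.98 dB
∠L = (0°) − (5.71° + 1.15°) = -6.86°

At ω = 51 rad/s:
pole (1 + j51·0.1) = 1 + j5.1 → |·| ≈ 5.1971, ∠ ≈ 78.91°
pole (1 + j51·0.02) = 1 + j1.02 → |·| ≈ 1.4284, ∠ ≈ 45.57°
|L| = 2 · 1 / (5.1971 · 1.4284) ≈ 0.26941
Gain = 20 log₁₀(0.26941) ≈ -11.39 dB
∠L = (0°) − (78.91° + 45.57°) = -124.48°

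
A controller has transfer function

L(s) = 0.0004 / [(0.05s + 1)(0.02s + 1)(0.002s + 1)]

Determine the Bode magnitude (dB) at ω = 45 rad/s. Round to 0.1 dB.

-78.4 dB

At ω = 45 rad/s:
pole (1 + j45·0.05) = 1 + j2.25 → |·| ≈ 2.4622, ∠ ≈ 66.04°
pole (1 + j45·0.02) = 1 + j0.9 → |·| ≈ 1.3454, ∠ ≈ 41.99°
pole (1 + j45·0.002) = 1 + j0.09 → |·| ≈ 1.004, ∠ ≈ 5.14°
|L| = 0.0004 · 1 / (2.4622 · 1.3454 · 1.004) ≈ 0.00012027
Gain = 20 log₁₀(0.00012027) ≈ -78.40 dB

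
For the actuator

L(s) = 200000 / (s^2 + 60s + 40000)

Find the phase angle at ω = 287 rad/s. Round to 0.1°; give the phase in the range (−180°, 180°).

At s = jω = j287:
quadratic: (j287)² + 60·j287 + 40000 = -42369 + j17220 → |·| ≈ 45735, ∠ ≈ 157.88°
∠L = 0.00° − 157.88° = -157.88°

-157.9°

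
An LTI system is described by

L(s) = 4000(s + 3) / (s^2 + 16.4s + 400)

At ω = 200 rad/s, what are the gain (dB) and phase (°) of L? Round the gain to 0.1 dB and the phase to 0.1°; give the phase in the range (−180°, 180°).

At s = jω = j200:
zero (s+3): 3 + j200 → |·| = √(3²+200²) = √40009 ≈ 200.02, ∠ = arctan(200/3) ≈ 89.14°
quadratic: (j200)² + 16.4·j200 + 400 = -39600 + j3280 → |·| ≈ 39736, ∠ ≈ 175.27°
|L| = 4000 · 200.02 / 39736 ≈ 20.135
Gain = 20 log₁₀(20.135) ≈ 26.08 dB
∠L = 89.14° − 175.27° = -86.13°

26.1 dB, -86.1°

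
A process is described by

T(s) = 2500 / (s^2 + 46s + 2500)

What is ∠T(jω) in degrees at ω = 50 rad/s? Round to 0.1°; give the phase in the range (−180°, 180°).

At s = jω = j50:
quadratic: (j50)² + 46·j50 + 2500 = 0 + j2300 → |·| ≈ 2300, ∠ ≈ 90.00°
∠T = 0.00° − 90.00° = -90.00°

-90.0°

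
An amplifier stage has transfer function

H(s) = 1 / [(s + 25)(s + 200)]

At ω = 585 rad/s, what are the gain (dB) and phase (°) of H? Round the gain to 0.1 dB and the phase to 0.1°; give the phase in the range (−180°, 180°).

-111.2 dB, -158.7°

At s = jω = j585:
pole (s+25): 25 + j585 → |·| = √(25²+585²) = √342850 ≈ 585.53, ∠ = arctan(585/25) ≈ 87.55°
pole (s+200): 200 + j585 → |·| = √(200²+585²) = √382225 ≈ 618.24, ∠ = arctan(585/200) ≈ 71.13°
|H| = 1 / 3.62e+05 ≈ 2.7624e-06
Gain = 20 log₁₀(2.7624e-06) ≈ -111.17 dB
∠H = 0.00° − 158.68° = -158.68°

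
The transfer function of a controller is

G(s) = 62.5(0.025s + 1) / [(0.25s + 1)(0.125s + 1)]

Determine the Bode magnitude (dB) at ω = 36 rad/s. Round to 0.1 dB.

At ω = 36 rad/s:
zero (1 + j36·0.025) = 1 + j0.9 → |·| ≈ 1.3454, ∠ ≈ 41.99°
pole (1 + j36·0.25) = 1 + j9 → |·| ≈ 9.0554, ∠ ≈ 83.66°
pole (1 + j36·0.125) = 1 + j4.5 → |·| ≈ 4.6098, ∠ ≈ 77.47°
|G| = 62.5 · 1.3454 / (9.0554 · 4.6098) ≈ 2.0144
Gain = 20 log₁₀(2.0144) ≈ 6.08 dB

6.1 dB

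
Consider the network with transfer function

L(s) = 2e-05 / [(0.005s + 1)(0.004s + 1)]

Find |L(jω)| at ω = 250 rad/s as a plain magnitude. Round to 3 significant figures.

At ω = 250 rad/s:
pole (1 + j250·0.005) = 1 + j1.25 → |·| ≈ 1.6008, ∠ ≈ 51.34°
pole (1 + j250·0.004) = 1 + j1 → |·| ≈ 1.4142, ∠ ≈ 45.00°
|L| = 2e-05 · 1 / (1.6008 · 1.4142) ≈ 8.8345e-06

8.83e-06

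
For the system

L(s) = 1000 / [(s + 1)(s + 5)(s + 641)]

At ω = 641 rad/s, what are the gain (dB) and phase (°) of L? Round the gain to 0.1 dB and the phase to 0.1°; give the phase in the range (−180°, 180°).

At s = jω = j641:
pole (s+1): 1 + j641 → |·| = √(1²+641²) = √410882 ≈ 641, ∠ = arctan(641/1) ≈ 89.91°
pole (s+5): 5 + j641 → |·| = √(5²+641²) = √410906 ≈ 641.02, ∠ = arctan(641/5) ≈ 89.55°
pole (s+641): 641 + j641 → |·| = √(641²+641²) = √821762 ≈ 906.51, ∠ = arctan(641/641) ≈ 45.00°
|L| = 1000 / 3.7248e+08 ≈ 2.6847e-06
Gain = 20 log₁₀(2.6847e-06) ≈ -111.42 dB
∠L = 0.00° − 224.46° = -224.46° ≡ 135.54° (principal value)

-111.4 dB, 135.5°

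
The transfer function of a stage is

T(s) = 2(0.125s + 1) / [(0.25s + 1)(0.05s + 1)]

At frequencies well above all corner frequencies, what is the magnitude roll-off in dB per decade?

Each pole contributes −20 dB/decade at high frequency; each zero contributes +20 dB/decade.
Net: 1 zero(s) − 2 pole(s) → -20 dB/decade.

-20 dB/decade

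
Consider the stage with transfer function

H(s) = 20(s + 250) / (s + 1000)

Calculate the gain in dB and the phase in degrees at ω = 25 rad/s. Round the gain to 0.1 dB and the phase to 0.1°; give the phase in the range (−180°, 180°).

At s = jω = j25:
zero (s+250): 250 + j25 → |·| = √(250²+25²) = √63125 ≈ 251.25, ∠ = arctan(25/250) ≈ 5.71°
pole (s+1000): 1000 + j25 → |·| = √(1000²+25²) = √1000625 ≈ 1000.3, ∠ = arctan(25/1000) ≈ 1.43°
|H| = 20 · 251.25 / 1000.3 ≈ 5.0235
Gain = 20 log₁₀(5.0235) ≈ 14.02 dB
∠H = 5.71° − 1.43° = 4.28°

14.0 dB, 4.3°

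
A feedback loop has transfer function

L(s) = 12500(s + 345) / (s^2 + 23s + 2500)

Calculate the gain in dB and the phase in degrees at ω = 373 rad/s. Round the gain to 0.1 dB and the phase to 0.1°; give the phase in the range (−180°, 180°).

33.3 dB, -129.2°

At s = jω = j373:
zero (s+345): 345 + j373 → |·| = √(345²+373²) = √258154 ≈ 508.09, ∠ = arctan(373/345) ≈ 47.23°
quadratic: (j373)² + 23·j373 + 2500 = -136629 + j8579 → |·| ≈ 1.369e+05, ∠ ≈ 176.41°
|L| = 12500 · 508.09 / 1.369e+05 ≈ 46.392
Gain = 20 log₁₀(46.392) ≈ 33.33 dB
∠L = 47.23° − 176.41° = -129.18°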